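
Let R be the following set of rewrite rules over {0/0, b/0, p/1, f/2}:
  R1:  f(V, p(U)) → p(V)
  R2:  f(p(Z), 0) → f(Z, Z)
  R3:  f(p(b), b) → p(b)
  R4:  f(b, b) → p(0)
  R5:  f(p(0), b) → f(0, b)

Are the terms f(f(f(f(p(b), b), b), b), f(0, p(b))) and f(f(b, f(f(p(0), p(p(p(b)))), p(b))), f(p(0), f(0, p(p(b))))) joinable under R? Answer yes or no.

Reduce t₁ = f(f(f(f(p(b), b), b), b), f(0, p(b))):
1. f(f(f(f(p(b), b), b), b), f(0, p(b)))  →  f(f(f(p(b), b), b), f(0, p(b)))   [R3 at 1.1.1]
2. f(f(f(p(b), b), b), f(0, p(b)))  →  f(f(p(b), b), f(0, p(b)))   [R3 at 1.1]
3. f(f(p(b), b), f(0, p(b)))  →  f(p(b), f(0, p(b)))   [R3 at 1]
4. f(p(b), f(0, p(b)))  →  f(p(b), p(0))   [R1 at 2]
5. f(p(b), p(0))  →  p(p(b))   [R1 at ε]

Reduce t₂ = f(f(b, f(f(p(0), p(p(p(b)))), p(b))), f(p(0), f(0, p(p(b))))):
1. f(f(b, f(f(p(0), p(p(p(b)))), p(b))), f(p(0), f(0, p(p(b)))))  →  f(f(b, p(f(p(0), p(p(p(b)))))), f(p(0), f(0, p(p(b)))))   [R1 at 1.2]
2. f(f(b, p(f(p(0), p(p(p(b)))))), f(p(0), f(0, p(p(b)))))  →  f(p(b), f(p(0), f(0, p(p(b)))))   [R1 at 1]
3. f(p(b), f(p(0), f(0, p(p(b)))))  →  f(p(b), f(p(0), p(0)))   [R1 at 2.2]
4. f(p(b), f(p(0), p(0)))  →  f(p(b), p(p(0)))   [R1 at 2]
5. f(p(b), p(p(0)))  →  p(p(b))   [R1 at ε]

yes — NF(t₁) = p(p(b)), NF(t₂) = p(p(b))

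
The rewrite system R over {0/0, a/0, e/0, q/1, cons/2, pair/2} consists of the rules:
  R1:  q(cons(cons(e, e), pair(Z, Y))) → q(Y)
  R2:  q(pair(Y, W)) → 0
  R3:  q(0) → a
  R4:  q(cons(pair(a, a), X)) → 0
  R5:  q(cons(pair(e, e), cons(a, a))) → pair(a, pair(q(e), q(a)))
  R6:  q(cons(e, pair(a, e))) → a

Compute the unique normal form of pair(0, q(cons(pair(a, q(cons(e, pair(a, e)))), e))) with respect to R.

1. pair(0, q(cons(pair(a, q(cons(e, pair(a, e)))), e)))  →  pair(0, q(cons(pair(a, a), e)))   [R6 at 2.1.1.2]
2. pair(0, q(cons(pair(a, a), e)))  →  pair(0, 0)   [R4 at 2]

pair(0, 0)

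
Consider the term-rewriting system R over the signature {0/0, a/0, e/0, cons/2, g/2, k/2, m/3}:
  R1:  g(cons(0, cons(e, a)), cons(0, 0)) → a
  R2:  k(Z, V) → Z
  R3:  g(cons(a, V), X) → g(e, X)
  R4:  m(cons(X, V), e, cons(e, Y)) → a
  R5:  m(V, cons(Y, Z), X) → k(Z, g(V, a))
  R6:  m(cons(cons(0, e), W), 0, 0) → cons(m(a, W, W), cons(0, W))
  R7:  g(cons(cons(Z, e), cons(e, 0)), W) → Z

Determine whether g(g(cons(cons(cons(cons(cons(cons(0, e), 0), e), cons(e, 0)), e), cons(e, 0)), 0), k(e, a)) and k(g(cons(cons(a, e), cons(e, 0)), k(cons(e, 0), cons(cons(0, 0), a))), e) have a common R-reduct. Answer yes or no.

Reduce t₁ = g(g(cons(cons(cons(cons(cons(cons(0, e), 0), e), cons(e, 0)), e), cons(e, 0)), 0), k(e, a)):
1. g(g(cons(cons(cons(cons(cons(cons(0, e), 0), e), cons(e, 0)), e), cons(e, 0)), 0), k(e, a))  →  g(cons(cons(cons(cons(0, e), 0), e), cons(e, 0)), k(e, a))   [R7 at 1]
2. g(cons(cons(cons(cons(0, e), 0), e), cons(e, 0)), k(e, a))  →  cons(cons(0, e), 0)   [R7 at ε]

Reduce t₂ = k(g(cons(cons(a, e), cons(e, 0)), k(cons(e, 0), cons(cons(0, 0), a))), e):
1. k(g(cons(cons(a, e), cons(e, 0)), k(cons(e, 0), cons(cons(0, 0), a))), e)  →  g(cons(cons(a, e), cons(e, 0)), k(cons(e, 0), cons(cons(0, 0), a)))   [R2 at ε]
2. g(cons(cons(a, e), cons(e, 0)), k(cons(e, 0), cons(cons(0, 0), a)))  →  a   [R7 at ε]

no — NF(t₁) = cons(cons(0, e), 0), NF(t₂) = a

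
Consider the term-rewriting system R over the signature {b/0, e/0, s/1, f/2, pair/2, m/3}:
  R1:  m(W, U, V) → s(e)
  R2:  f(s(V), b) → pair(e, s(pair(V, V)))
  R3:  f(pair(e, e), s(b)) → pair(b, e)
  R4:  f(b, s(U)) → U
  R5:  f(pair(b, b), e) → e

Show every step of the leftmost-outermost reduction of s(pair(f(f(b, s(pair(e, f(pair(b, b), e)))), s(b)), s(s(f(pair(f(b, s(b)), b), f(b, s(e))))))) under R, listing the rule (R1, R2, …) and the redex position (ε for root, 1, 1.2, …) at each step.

1. s(pair(f(f(b, s(pair(e, f(pair(b, b), e)))), s(b)), s(s(f(pair(f(b, s(b)), b), f(b, s(e)))))))  →  s(pair(f(pair(e, f(pair(b, b), e)), s(b)), s(s(f(pair(f(b, s(b)), b), f(b, s(e)))))))   [R4 at 1.1.1]
2. s(pair(f(pair(e, f(pair(b, b), e)), s(b)), s(s(f(pair(f(b, s(b)), b), f(b, s(e)))))))  →  s(pair(f(pair(e, e), s(b)), s(s(f(pair(f(b, s(b)), b), f(b, s(e)))))))   [R5 at 1.1.1.2]
3. s(pair(f(pair(e, e), s(b)), s(s(f(pair(f(b, s(b)), b), f(b, s(e)))))))  →  s(pair(pair(b, e), s(s(f(pair(f(b, s(b)), b), f(b, s(e)))))))   [R3 at 1.1]
4. s(pair(pair(b, e), s(s(f(pair(f(b, s(b)), b), f(b, s(e)))))))  →  s(pair(pair(b, e), s(s(f(pair(b, b), f(b, s(e)))))))   [R4 at 1.2.1.1.1.1]
5. s(pair(pair(b, e), s(s(f(pair(b, b), f(b, s(e)))))))  →  s(pair(pair(b, e), s(s(f(pair(b, b), e)))))   [R4 at 1.2.1.1.2]
6. s(pair(pair(b, e), s(s(f(pair(b, b), e)))))  →  s(pair(pair(b, e), s(s(e))))   [R5 at 1.2.1.1]

s(pair(pair(b, e), s(s(e))))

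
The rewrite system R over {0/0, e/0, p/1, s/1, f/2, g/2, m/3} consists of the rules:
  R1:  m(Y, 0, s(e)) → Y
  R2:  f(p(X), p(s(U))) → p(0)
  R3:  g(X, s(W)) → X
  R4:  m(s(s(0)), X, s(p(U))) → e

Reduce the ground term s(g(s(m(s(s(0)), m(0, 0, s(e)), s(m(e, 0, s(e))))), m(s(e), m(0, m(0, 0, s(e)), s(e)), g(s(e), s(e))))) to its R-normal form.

1. s(g(s(m(s(s(0)), m(0, 0, s(e)), s(m(e, 0, s(e))))), m(s(e), m(0, m(0, 0, s(e)), s(e)), g(s(e), s(e)))))  →  s(g(s(m(s(s(0)), 0, s(m(e, 0, s(e))))), m(s(e), m(0, m(0, 0, s(e)), s(e)), g(s(e), s(e)))))   [R1 at 1.1.1.2]
2. s(g(s(m(s(s(0)), 0, s(m(e, 0, s(e))))), m(s(e), m(0, m(0, 0, s(e)), s(e)), g(s(e), s(e)))))  →  s(g(s(m(s(s(0)), 0, s(e))), m(s(e), m(0, m(0, 0, s(e)), s(e)), g(s(e), s(e)))))   [R1 at 1.1.1.3.1]
3. s(g(s(m(s(s(0)), 0, s(e))), m(s(e), m(0, m(0, 0, s(e)), s(e)), g(s(e), s(e)))))  →  s(g(s(s(s(0))), m(s(e), m(0, m(0, 0, s(e)), s(e)), g(s(e), s(e)))))   [R1 at 1.1.1]
4. s(g(s(s(s(0))), m(s(e), m(0, m(0, 0, s(e)), s(e)), g(s(e), s(e)))))  →  s(g(s(s(s(0))), m(s(e), m(0, 0, s(e)), g(s(e), s(e)))))   [R1 at 1.2.2.2]
5. s(g(s(s(s(0))), m(s(e), m(0, 0, s(e)), g(s(e), s(e)))))  →  s(g(s(s(s(0))), m(s(e), 0, g(s(e), s(e)))))   [R1 at 1.2.2]
6. s(g(s(s(s(0))), m(s(e), 0, g(s(e), s(e)))))  →  s(g(s(s(s(0))), m(s(e), 0, s(e))))   [R3 at 1.2.3]
7. s(g(s(s(s(0))), m(s(e), 0, s(e))))  →  s(g(s(s(s(0))), s(e)))   [R1 at 1.2]
8. s(g(s(s(s(0))), s(e)))  →  s(s(s(s(0))))   [R3 at 1]

s(s(s(s(0))))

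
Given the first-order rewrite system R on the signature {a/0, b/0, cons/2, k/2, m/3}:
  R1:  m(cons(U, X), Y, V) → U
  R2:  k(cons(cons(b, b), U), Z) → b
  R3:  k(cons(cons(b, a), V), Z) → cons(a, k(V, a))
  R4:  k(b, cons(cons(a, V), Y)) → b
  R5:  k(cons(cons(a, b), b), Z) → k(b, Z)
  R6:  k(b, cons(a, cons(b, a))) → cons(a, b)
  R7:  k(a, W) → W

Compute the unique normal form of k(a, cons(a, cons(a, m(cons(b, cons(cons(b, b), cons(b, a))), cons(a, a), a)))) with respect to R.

cons(a, cons(a, b))

1. k(a, cons(a, cons(a, m(cons(b, cons(cons(b, b), cons(b, a))), cons(a, a), a))))  →  cons(a, cons(a, m(cons(b, cons(cons(b, b), cons(b, a))), cons(a, a), a)))   [R7 at ε]
2. cons(a, cons(a, m(cons(b, cons(cons(b, b), cons(b, a))), cons(a, a), a)))  →  cons(a, cons(a, b))   [R1 at 2.2]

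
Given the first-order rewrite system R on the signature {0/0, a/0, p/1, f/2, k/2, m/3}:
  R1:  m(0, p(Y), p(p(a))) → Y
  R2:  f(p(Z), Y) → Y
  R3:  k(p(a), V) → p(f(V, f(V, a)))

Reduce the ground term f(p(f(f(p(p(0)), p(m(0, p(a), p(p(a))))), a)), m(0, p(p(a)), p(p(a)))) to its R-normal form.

p(a)

1. f(p(f(f(p(p(0)), p(m(0, p(a), p(p(a))))), a)), m(0, p(p(a)), p(p(a))))  →  m(0, p(p(a)), p(p(a)))   [R2 at ε]
2. m(0, p(p(a)), p(p(a)))  →  p(a)   [R1 at ε]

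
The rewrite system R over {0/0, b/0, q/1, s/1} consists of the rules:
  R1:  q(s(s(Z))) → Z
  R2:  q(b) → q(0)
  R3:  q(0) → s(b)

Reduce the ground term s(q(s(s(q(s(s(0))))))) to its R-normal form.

s(0)

1. s(q(s(s(q(s(s(0)))))))  →  s(q(s(s(0))))   [R1 at 1]
2. s(q(s(s(0))))  →  s(0)   [R1 at 1]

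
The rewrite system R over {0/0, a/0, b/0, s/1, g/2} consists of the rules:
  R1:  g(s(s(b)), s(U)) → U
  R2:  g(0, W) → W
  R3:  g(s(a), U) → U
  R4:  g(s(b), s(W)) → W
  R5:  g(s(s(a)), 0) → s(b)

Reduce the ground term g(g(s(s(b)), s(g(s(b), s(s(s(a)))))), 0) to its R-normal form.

1. g(g(s(s(b)), s(g(s(b), s(s(s(a)))))), 0)  →  g(g(s(b), s(s(s(a)))), 0)   [R1 at 1]
2. g(g(s(b), s(s(s(a)))), 0)  →  g(s(s(a)), 0)   [R4 at 1]
3. g(s(s(a)), 0)  →  s(b)   [R5 at ε]

s(b)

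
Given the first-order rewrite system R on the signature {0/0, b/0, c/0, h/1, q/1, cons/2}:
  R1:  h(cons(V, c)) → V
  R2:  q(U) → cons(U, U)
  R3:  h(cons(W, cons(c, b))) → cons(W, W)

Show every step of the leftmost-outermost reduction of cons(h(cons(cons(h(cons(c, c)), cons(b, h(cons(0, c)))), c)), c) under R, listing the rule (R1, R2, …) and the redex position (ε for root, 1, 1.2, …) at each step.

1. cons(h(cons(cons(h(cons(c, c)), cons(b, h(cons(0, c)))), c)), c)  →  cons(cons(h(cons(c, c)), cons(b, h(cons(0, c)))), c)   [R1 at 1]
2. cons(cons(h(cons(c, c)), cons(b, h(cons(0, c)))), c)  →  cons(cons(c, cons(b, h(cons(0, c)))), c)   [R1 at 1.1]
3. cons(cons(c, cons(b, h(cons(0, c)))), c)  →  cons(cons(c, cons(b, 0)), c)   [R1 at 1.2.2]

cons(cons(c, cons(b, 0)), c)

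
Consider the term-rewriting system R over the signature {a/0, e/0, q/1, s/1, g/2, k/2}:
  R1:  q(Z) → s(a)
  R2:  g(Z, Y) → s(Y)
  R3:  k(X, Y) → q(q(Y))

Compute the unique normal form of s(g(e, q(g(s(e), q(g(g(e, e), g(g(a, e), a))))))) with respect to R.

1. s(g(e, q(g(s(e), q(g(g(e, e), g(g(a, e), a)))))))  →  s(s(q(g(s(e), q(g(g(e, e), g(g(a, e), a)))))))   [R2 at 1]
2. s(s(q(g(s(e), q(g(g(e, e), g(g(a, e), a)))))))  →  s(s(s(a)))   [R1 at 1.1]

s(s(s(a)))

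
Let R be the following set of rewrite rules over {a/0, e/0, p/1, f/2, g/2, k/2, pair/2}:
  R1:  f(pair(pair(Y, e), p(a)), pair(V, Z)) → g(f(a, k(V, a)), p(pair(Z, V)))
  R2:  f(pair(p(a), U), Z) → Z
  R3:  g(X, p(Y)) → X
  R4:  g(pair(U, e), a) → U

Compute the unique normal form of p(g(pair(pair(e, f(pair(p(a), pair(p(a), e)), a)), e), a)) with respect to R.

1. p(g(pair(pair(e, f(pair(p(a), pair(p(a), e)), a)), e), a))  →  p(pair(e, f(pair(p(a), pair(p(a), e)), a)))   [R4 at 1]
2. p(pair(e, f(pair(p(a), pair(p(a), e)), a)))  →  p(pair(e, a))   [R2 at 1.2]

p(pair(e, a))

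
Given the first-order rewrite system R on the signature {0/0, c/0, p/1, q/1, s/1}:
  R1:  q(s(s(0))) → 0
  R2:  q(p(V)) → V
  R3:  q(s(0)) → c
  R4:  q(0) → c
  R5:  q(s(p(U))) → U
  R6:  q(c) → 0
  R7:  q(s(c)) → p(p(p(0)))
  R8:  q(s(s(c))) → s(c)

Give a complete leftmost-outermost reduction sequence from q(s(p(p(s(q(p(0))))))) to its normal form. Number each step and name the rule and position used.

p(s(0))

1. q(s(p(p(s(q(p(0)))))))  →  p(s(q(p(0))))   [R5 at ε]
2. p(s(q(p(0))))  →  p(s(0))   [R2 at 1.1]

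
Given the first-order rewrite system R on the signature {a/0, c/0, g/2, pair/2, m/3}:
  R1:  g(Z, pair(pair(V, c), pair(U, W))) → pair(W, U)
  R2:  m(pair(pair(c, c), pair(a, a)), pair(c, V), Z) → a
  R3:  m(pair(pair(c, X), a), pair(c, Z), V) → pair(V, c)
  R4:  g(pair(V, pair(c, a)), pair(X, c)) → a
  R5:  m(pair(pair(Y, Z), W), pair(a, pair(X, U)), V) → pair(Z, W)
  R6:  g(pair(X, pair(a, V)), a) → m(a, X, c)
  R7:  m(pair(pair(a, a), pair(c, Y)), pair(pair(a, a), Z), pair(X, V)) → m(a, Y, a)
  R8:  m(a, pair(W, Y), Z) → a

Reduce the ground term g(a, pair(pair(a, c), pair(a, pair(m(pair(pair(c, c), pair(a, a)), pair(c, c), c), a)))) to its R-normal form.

1. g(a, pair(pair(a, c), pair(a, pair(m(pair(pair(c, c), pair(a, a)), pair(c, c), c), a))))  →  pair(pair(m(pair(pair(c, c), pair(a, a)), pair(c, c), c), a), a)   [R1 at ε]
2. pair(pair(m(pair(pair(c, c), pair(a, a)), pair(c, c), c), a), a)  →  pair(pair(a, a), a)   [R2 at 1.1]

pair(pair(a, a), a)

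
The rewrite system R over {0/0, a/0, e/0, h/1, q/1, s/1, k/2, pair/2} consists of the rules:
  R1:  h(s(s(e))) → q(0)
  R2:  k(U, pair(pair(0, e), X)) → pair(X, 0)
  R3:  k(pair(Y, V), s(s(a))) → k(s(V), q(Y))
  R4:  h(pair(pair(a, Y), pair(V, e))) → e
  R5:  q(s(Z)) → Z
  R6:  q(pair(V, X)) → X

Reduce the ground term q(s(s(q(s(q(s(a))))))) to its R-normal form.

s(a)

1. q(s(s(q(s(q(s(a)))))))  →  s(q(s(q(s(a)))))   [R5 at ε]
2. s(q(s(q(s(a)))))  →  s(q(s(a)))   [R5 at 1]
3. s(q(s(a)))  →  s(a)   [R5 at 1]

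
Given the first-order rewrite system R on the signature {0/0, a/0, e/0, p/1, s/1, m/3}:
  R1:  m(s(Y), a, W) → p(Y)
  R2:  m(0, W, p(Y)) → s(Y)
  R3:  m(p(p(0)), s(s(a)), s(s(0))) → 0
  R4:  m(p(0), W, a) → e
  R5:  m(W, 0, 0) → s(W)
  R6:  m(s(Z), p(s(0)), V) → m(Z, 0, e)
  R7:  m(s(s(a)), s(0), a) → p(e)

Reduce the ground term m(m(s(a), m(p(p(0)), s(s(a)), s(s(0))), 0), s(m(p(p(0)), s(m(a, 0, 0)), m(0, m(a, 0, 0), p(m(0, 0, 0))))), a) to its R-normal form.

p(e)

1. m(m(s(a), m(p(p(0)), s(s(a)), s(s(0))), 0), s(m(p(p(0)), s(m(a, 0, 0)), m(0, m(a, 0, 0), p(m(0, 0, 0))))), a)  →  m(m(s(a), 0, 0), s(m(p(p(0)), s(m(a, 0, 0)), m(0, m(a, 0, 0), p(m(0, 0, 0))))), a)   [R3 at 1.2]
2. m(m(s(a), 0, 0), s(m(p(p(0)), s(m(a, 0, 0)), m(0, m(a, 0, 0), p(m(0, 0, 0))))), a)  →  m(s(s(a)), s(m(p(p(0)), s(m(a, 0, 0)), m(0, m(a, 0, 0), p(m(0, 0, 0))))), a)   [R5 at 1]
3. m(s(s(a)), s(m(p(p(0)), s(m(a, 0, 0)), m(0, m(a, 0, 0), p(m(0, 0, 0))))), a)  →  m(s(s(a)), s(m(p(p(0)), s(s(a)), m(0, m(a, 0, 0), p(m(0, 0, 0))))), a)   [R5 at 2.1.2.1]
4. m(s(s(a)), s(m(p(p(0)), s(s(a)), m(0, m(a, 0, 0), p(m(0, 0, 0))))), a)  →  m(s(s(a)), s(m(p(p(0)), s(s(a)), s(m(0, 0, 0)))), a)   [R2 at 2.1.3]
5. m(s(s(a)), s(m(p(p(0)), s(s(a)), s(m(0, 0, 0)))), a)  →  m(s(s(a)), s(m(p(p(0)), s(s(a)), s(s(0)))), a)   [R5 at 2.1.3.1]
6. m(s(s(a)), s(m(p(p(0)), s(s(a)), s(s(0)))), a)  →  m(s(s(a)), s(0), a)   [R3 at 2.1]
7. m(s(s(a)), s(0), a)  →  p(e)   [R7 at ε]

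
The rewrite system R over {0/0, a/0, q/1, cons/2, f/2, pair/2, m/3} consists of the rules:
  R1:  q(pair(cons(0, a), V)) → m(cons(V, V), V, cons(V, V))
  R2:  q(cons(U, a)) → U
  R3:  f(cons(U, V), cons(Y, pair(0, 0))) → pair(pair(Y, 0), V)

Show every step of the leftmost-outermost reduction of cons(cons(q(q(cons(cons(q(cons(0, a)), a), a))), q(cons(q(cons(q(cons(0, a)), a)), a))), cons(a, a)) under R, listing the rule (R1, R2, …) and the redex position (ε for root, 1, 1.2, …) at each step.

1. cons(cons(q(q(cons(cons(q(cons(0, a)), a), a))), q(cons(q(cons(q(cons(0, a)), a)), a))), cons(a, a))  →  cons(cons(q(cons(q(cons(0, a)), a)), q(cons(q(cons(q(cons(0, a)), a)), a))), cons(a, a))   [R2 at 1.1.1]
2. cons(cons(q(cons(q(cons(0, a)), a)), q(cons(q(cons(q(cons(0, a)), a)), a))), cons(a, a))  →  cons(cons(q(cons(0, a)), q(cons(q(cons(q(cons(0, a)), a)), a))), cons(a, a))   [R2 at 1.1]
3. cons(cons(q(cons(0, a)), q(cons(q(cons(q(cons(0, a)), a)), a))), cons(a, a))  →  cons(cons(0, q(cons(q(cons(q(cons(0, a)), a)), a))), cons(a, a))   [R2 at 1.1]
4. cons(cons(0, q(cons(q(cons(q(cons(0, a)), a)), a))), cons(a, a))  →  cons(cons(0, q(cons(q(cons(0, a)), a))), cons(a, a))   [R2 at 1.2]
5. cons(cons(0, q(cons(q(cons(0, a)), a))), cons(a, a))  →  cons(cons(0, q(cons(0, a))), cons(a, a))   [R2 at 1.2]
6. cons(cons(0, q(cons(0, a))), cons(a, a))  →  cons(cons(0, 0), cons(a, a))   [R2 at 1.2]

cons(cons(0, 0), cons(a, a))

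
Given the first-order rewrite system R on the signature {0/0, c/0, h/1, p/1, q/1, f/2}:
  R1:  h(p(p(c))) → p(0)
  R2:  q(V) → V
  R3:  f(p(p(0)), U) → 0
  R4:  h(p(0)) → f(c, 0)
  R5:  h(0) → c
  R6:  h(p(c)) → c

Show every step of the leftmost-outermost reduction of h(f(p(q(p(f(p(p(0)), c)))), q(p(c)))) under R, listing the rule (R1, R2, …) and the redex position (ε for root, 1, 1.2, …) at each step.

1. h(f(p(q(p(f(p(p(0)), c)))), q(p(c))))  →  h(f(p(p(f(p(p(0)), c))), q(p(c))))   [R2 at 1.1.1]
2. h(f(p(p(f(p(p(0)), c))), q(p(c))))  →  h(f(p(p(0)), q(p(c))))   [R3 at 1.1.1.1]
3. h(f(p(p(0)), q(p(c))))  →  h(0)   [R3 at 1]
4. h(0)  →  c   [R5 at ε]

c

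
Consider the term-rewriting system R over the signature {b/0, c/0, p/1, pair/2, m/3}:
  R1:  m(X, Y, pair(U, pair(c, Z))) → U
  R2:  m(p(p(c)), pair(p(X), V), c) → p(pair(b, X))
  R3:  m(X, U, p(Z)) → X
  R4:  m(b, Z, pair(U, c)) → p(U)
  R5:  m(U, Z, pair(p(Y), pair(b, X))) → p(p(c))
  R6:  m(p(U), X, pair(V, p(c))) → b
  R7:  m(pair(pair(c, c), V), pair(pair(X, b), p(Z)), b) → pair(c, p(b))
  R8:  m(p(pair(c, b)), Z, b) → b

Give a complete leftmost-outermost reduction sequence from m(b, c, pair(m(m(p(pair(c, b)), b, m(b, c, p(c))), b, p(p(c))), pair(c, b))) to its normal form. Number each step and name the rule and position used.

1. m(b, c, pair(m(m(p(pair(c, b)), b, m(b, c, p(c))), b, p(p(c))), pair(c, b)))  →  m(m(p(pair(c, b)), b, m(b, c, p(c))), b, p(p(c)))   [R1 at ε]
2. m(m(p(pair(c, b)), b, m(b, c, p(c))), b, p(p(c)))  →  m(p(pair(c, b)), b, m(b, c, p(c)))   [R3 at ε]
3. m(p(pair(c, b)), b, m(b, c, p(c)))  →  m(p(pair(c, b)), b, b)   [R3 at 3]
4. m(p(pair(c, b)), b, b)  →  b   [R8 at ε]

b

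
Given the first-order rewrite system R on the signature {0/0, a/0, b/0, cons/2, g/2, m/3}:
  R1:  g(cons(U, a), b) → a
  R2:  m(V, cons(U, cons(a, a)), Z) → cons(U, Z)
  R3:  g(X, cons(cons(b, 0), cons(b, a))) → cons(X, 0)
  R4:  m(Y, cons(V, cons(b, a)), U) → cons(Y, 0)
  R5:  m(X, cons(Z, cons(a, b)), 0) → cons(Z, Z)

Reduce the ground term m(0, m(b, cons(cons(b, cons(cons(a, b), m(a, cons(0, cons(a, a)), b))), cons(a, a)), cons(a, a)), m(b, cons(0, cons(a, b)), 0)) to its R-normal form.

cons(cons(b, cons(cons(a, b), cons(0, b))), cons(0, 0))

1. m(0, m(b, cons(cons(b, cons(cons(a, b), m(a, cons(0, cons(a, a)), b))), cons(a, a)), cons(a, a)), m(b, cons(0, cons(a, b)), 0))  →  m(0, cons(cons(b, cons(cons(a, b), m(a, cons(0, cons(a, a)), b))), cons(a, a)), m(b, cons(0, cons(a, b)), 0))   [R2 at 2]
2. m(0, cons(cons(b, cons(cons(a, b), m(a, cons(0, cons(a, a)), b))), cons(a, a)), m(b, cons(0, cons(a, b)), 0))  →  cons(cons(b, cons(cons(a, b), m(a, cons(0, cons(a, a)), b))), m(b, cons(0, cons(a, b)), 0))   [R2 at ε]
3. cons(cons(b, cons(cons(a, b), m(a, cons(0, cons(a, a)), b))), m(b, cons(0, cons(a, b)), 0))  →  cons(cons(b, cons(cons(a, b), cons(0, b))), m(b, cons(0, cons(a, b)), 0))   [R2 at 1.2.2]
4. cons(cons(b, cons(cons(a, b), cons(0, b))), m(b, cons(0, cons(a, b)), 0))  →  cons(cons(b, cons(cons(a, b), cons(0, b))), cons(0, 0))   [R5 at 2]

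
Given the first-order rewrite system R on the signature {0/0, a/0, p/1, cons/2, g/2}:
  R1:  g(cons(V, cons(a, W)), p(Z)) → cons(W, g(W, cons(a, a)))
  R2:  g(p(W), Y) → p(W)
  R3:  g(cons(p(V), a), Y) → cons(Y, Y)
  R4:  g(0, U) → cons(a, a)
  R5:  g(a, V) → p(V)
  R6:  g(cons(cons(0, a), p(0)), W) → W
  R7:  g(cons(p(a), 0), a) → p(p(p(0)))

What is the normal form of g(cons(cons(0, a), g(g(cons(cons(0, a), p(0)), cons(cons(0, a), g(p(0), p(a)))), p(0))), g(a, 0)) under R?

1. g(cons(cons(0, a), g(g(cons(cons(0, a), p(0)), cons(cons(0, a), g(p(0), p(a)))), p(0))), g(a, 0))  →  g(cons(cons(0, a), g(cons(cons(0, a), g(p(0), p(a))), p(0))), g(a, 0))   [R6 at 1.2.1]
2. g(cons(cons(0, a), g(cons(cons(0, a), g(p(0), p(a))), p(0))), g(a, 0))  →  g(cons(cons(0, a), g(cons(cons(0, a), p(0)), p(0))), g(a, 0))   [R2 at 1.2.1.2]
3. g(cons(cons(0, a), g(cons(cons(0, a), p(0)), p(0))), g(a, 0))  →  g(cons(cons(0, a), p(0)), g(a, 0))   [R6 at 1.2]
4. g(cons(cons(0, a), p(0)), g(a, 0))  →  g(a, 0)   [R6 at ε]
5. g(a, 0)  →  p(0)   [R5 at ε]

p(0)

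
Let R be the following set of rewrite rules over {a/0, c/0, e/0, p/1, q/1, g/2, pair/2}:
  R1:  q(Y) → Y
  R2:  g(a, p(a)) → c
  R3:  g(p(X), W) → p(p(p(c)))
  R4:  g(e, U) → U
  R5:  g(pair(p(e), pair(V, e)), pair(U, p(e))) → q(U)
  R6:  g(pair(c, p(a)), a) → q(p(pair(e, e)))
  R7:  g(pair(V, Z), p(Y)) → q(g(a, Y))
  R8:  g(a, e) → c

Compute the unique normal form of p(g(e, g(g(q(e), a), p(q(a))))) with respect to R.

1. p(g(e, g(g(q(e), a), p(q(a)))))  →  p(g(g(q(e), a), p(q(a))))   [R4 at 1]
2. p(g(g(q(e), a), p(q(a))))  →  p(g(g(e, a), p(q(a))))   [R1 at 1.1.1]
3. p(g(g(e, a), p(q(a))))  →  p(g(a, p(q(a))))   [R4 at 1.1]
4. p(g(a, p(q(a))))  →  p(g(a, p(a)))   [R1 at 1.2.1]
5. p(g(a, p(a)))  →  p(c)   [R2 at 1]

p(c)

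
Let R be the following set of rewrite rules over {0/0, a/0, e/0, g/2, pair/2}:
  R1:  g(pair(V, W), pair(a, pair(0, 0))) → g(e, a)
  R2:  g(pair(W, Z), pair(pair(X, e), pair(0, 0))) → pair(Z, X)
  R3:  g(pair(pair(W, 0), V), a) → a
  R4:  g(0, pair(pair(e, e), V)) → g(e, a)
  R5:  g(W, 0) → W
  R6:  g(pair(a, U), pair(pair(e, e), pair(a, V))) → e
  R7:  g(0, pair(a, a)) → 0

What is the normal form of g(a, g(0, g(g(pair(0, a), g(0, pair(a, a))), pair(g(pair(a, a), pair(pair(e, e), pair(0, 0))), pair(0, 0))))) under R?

a

1. g(a, g(0, g(g(pair(0, a), g(0, pair(a, a))), pair(g(pair(a, a), pair(pair(e, e), pair(0, 0))), pair(0, 0)))))  →  g(a, g(0, g(g(pair(0, a), 0), pair(g(pair(a, a), pair(pair(e, e), pair(0, 0))), pair(0, 0)))))   [R7 at 2.2.1.2]
2. g(a, g(0, g(g(pair(0, a), 0), pair(g(pair(a, a), pair(pair(e, e), pair(0, 0))), pair(0, 0)))))  →  g(a, g(0, g(pair(0, a), pair(g(pair(a, a), pair(pair(e, e), pair(0, 0))), pair(0, 0)))))   [R5 at 2.2.1]
3. g(a, g(0, g(pair(0, a), pair(g(pair(a, a), pair(pair(e, e), pair(0, 0))), pair(0, 0)))))  →  g(a, g(0, g(pair(0, a), pair(pair(a, e), pair(0, 0)))))   [R2 at 2.2.2.1]
4. g(a, g(0, g(pair(0, a), pair(pair(a, e), pair(0, 0)))))  →  g(a, g(0, pair(a, a)))   [R2 at 2.2]
5. g(a, g(0, pair(a, a)))  →  g(a, 0)   [R7 at 2]
6. g(a, 0)  →  a   [R5 at ε]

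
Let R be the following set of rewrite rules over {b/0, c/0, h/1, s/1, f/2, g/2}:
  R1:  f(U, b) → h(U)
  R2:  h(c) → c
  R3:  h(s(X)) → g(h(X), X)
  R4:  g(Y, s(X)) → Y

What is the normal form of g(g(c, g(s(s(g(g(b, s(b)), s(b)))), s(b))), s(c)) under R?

c

1. g(g(c, g(s(s(g(g(b, s(b)), s(b)))), s(b))), s(c))  →  g(c, g(s(s(g(g(b, s(b)), s(b)))), s(b)))   [R4 at ε]
2. g(c, g(s(s(g(g(b, s(b)), s(b)))), s(b)))  →  g(c, s(s(g(g(b, s(b)), s(b)))))   [R4 at 2]
3. g(c, s(s(g(g(b, s(b)), s(b)))))  →  c   [R4 at ε]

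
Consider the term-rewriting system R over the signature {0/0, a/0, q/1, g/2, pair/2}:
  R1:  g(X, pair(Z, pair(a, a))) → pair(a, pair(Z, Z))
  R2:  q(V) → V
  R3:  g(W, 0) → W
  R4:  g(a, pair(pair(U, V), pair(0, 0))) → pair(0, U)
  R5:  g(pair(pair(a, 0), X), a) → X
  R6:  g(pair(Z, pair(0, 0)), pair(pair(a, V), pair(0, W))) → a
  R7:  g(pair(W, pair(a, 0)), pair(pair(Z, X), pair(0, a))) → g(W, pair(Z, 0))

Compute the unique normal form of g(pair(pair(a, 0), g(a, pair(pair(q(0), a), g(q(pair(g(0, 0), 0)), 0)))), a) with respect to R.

pair(0, 0)

1. g(pair(pair(a, 0), g(a, pair(pair(q(0), a), g(q(pair(g(0, 0), 0)), 0)))), a)  →  g(a, pair(pair(q(0), a), g(q(pair(g(0, 0), 0)), 0)))   [R5 at ε]
2. g(a, pair(pair(q(0), a), g(q(pair(g(0, 0), 0)), 0)))  →  g(a, pair(pair(0, a), g(q(pair(g(0, 0), 0)), 0)))   [R2 at 2.1.1]
3. g(a, pair(pair(0, a), g(q(pair(g(0, 0), 0)), 0)))  →  g(a, pair(pair(0, a), q(pair(g(0, 0), 0))))   [R3 at 2.2]
4. g(a, pair(pair(0, a), q(pair(g(0, 0), 0))))  →  g(a, pair(pair(0, a), pair(g(0, 0), 0)))   [R2 at 2.2]
5. g(a, pair(pair(0, a), pair(g(0, 0), 0)))  →  g(a, pair(pair(0, a), pair(0, 0)))   [R3 at 2.2.1]
6. g(a, pair(pair(0, a), pair(0, 0)))  →  pair(0, 0)   [R4 at ε]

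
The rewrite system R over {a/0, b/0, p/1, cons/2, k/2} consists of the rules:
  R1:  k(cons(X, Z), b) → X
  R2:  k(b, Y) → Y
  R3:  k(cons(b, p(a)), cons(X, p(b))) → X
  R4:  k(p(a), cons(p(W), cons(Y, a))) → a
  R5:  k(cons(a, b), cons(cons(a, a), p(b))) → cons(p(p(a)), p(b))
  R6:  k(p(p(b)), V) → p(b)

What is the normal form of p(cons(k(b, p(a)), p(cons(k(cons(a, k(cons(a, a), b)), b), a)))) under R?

p(cons(p(a), p(cons(a, a))))

1. p(cons(k(b, p(a)), p(cons(k(cons(a, k(cons(a, a), b)), b), a))))  →  p(cons(p(a), p(cons(k(cons(a, k(cons(a, a), b)), b), a))))   [R2 at 1.1]
2. p(cons(p(a), p(cons(k(cons(a, k(cons(a, a), b)), b), a))))  →  p(cons(p(a), p(cons(a, a))))   [R1 at 1.2.1.1]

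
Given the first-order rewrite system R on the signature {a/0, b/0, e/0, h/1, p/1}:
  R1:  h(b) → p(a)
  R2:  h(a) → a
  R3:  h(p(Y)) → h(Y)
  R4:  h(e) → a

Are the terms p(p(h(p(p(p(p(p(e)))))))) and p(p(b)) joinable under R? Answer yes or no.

no — NF(t₁) = p(p(a)), NF(t₂) = p(p(b))

Reduce t₁ = p(p(h(p(p(p(p(p(e)))))))):
1. p(p(h(p(p(p(p(p(e))))))))  →  p(p(h(p(p(p(p(e)))))))   [R3 at 1.1]
2. p(p(h(p(p(p(p(e)))))))  →  p(p(h(p(p(p(e))))))   [R3 at 1.1]
3. p(p(h(p(p(p(e))))))  →  p(p(h(p(p(e)))))   [R3 at 1.1]
4. p(p(h(p(p(e)))))  →  p(p(h(p(e))))   [R3 at 1.1]
5. p(p(h(p(e))))  →  p(p(h(e)))   [R3 at 1.1]
6. p(p(h(e)))  →  p(p(a))   [R4 at 1.1]

Reduce t₂ = p(p(b)):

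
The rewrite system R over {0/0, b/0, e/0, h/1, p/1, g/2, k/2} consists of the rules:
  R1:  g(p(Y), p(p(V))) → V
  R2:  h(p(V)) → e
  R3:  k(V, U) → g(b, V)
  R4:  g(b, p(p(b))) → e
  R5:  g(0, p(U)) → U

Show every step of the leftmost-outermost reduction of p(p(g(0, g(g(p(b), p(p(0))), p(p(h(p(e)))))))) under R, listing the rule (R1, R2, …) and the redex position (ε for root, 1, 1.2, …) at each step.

p(p(e))

1. p(p(g(0, g(g(p(b), p(p(0))), p(p(h(p(e))))))))  →  p(p(g(0, g(0, p(p(h(p(e))))))))   [R1 at 1.1.2.1]
2. p(p(g(0, g(0, p(p(h(p(e))))))))  →  p(p(g(0, p(h(p(e))))))   [R5 at 1.1.2]
3. p(p(g(0, p(h(p(e))))))  →  p(p(h(p(e))))   [R5 at 1.1]
4. p(p(h(p(e))))  →  p(p(e))   [R2 at 1.1]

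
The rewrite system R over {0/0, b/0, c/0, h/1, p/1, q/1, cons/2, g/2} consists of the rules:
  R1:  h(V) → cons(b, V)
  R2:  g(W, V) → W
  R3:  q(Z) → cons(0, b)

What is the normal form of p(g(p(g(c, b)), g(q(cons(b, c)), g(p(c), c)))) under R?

1. p(g(p(g(c, b)), g(q(cons(b, c)), g(p(c), c))))  →  p(p(g(c, b)))   [R2 at 1]
2. p(p(g(c, b)))  →  p(p(c))   [R2 at 1.1]

p(p(c))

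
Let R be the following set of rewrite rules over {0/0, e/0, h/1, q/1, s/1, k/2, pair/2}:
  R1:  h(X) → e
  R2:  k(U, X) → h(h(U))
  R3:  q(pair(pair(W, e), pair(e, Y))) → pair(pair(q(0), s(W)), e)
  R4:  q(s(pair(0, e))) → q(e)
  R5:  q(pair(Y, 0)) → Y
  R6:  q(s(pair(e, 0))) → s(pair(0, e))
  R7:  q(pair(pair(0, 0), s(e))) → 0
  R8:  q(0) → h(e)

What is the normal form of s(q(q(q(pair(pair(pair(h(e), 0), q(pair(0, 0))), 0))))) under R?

s(e)

1. s(q(q(q(pair(pair(pair(h(e), 0), q(pair(0, 0))), 0)))))  →  s(q(q(pair(pair(h(e), 0), q(pair(0, 0))))))   [R5 at 1.1.1]
2. s(q(q(pair(pair(h(e), 0), q(pair(0, 0))))))  →  s(q(q(pair(pair(e, 0), q(pair(0, 0))))))   [R1 at 1.1.1.1.1]
3. s(q(q(pair(pair(e, 0), q(pair(0, 0))))))  →  s(q(q(pair(pair(e, 0), 0))))   [R5 at 1.1.1.2]
4. s(q(q(pair(pair(e, 0), 0))))  →  s(q(pair(e, 0)))   [R5 at 1.1]
5. s(q(pair(e, 0)))  →  s(e)   [R5 at 1]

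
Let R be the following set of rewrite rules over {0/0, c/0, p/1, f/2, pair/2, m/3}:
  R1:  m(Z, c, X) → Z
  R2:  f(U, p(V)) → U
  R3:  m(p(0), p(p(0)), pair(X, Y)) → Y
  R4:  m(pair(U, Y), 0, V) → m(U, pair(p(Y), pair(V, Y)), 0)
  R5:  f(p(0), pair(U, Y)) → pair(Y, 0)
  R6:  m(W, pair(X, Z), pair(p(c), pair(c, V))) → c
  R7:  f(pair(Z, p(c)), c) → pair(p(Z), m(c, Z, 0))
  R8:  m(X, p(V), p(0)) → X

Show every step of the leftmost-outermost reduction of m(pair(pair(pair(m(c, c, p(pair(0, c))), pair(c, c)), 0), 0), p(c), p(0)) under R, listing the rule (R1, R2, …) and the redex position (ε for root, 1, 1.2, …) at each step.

pair(pair(pair(c, pair(c, c)), 0), 0)

1. m(pair(pair(pair(m(c, c, p(pair(0, c))), pair(c, c)), 0), 0), p(c), p(0))  →  pair(pair(pair(m(c, c, p(pair(0, c))), pair(c, c)), 0), 0)   [R8 at ε]
2. pair(pair(pair(m(c, c, p(pair(0, c))), pair(c, c)), 0), 0)  →  pair(pair(pair(c, pair(c, c)), 0), 0)   [R1 at 1.1.1]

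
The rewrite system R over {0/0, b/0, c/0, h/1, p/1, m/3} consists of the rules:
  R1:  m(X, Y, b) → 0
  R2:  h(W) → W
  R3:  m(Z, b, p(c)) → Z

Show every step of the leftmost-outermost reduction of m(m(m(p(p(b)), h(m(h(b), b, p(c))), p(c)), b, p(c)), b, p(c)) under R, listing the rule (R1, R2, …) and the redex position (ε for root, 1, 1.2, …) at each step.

p(p(b))

1. m(m(m(p(p(b)), h(m(h(b), b, p(c))), p(c)), b, p(c)), b, p(c))  →  m(m(p(p(b)), h(m(h(b), b, p(c))), p(c)), b, p(c))   [R3 at ε]
2. m(m(p(p(b)), h(m(h(b), b, p(c))), p(c)), b, p(c))  →  m(p(p(b)), h(m(h(b), b, p(c))), p(c))   [R3 at ε]
3. m(p(p(b)), h(m(h(b), b, p(c))), p(c))  →  m(p(p(b)), m(h(b), b, p(c)), p(c))   [R2 at 2]
4. m(p(p(b)), m(h(b), b, p(c)), p(c))  →  m(p(p(b)), h(b), p(c))   [R3 at 2]
5. m(p(p(b)), h(b), p(c))  →  m(p(p(b)), b, p(c))   [R2 at 2]
6. m(p(p(b)), b, p(c))  →  p(p(b))   [R3 at ε]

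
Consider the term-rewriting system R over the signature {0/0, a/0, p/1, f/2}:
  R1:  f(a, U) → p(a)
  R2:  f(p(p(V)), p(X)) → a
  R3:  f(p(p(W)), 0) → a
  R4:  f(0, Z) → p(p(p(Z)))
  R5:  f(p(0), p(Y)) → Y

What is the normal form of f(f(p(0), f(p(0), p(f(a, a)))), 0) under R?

p(a)

1. f(f(p(0), f(p(0), p(f(a, a)))), 0)  →  f(f(p(0), f(a, a)), 0)   [R5 at 1.2]
2. f(f(p(0), f(a, a)), 0)  →  f(f(p(0), p(a)), 0)   [R1 at 1.2]
3. f(f(p(0), p(a)), 0)  →  f(a, 0)   [R5 at 1]
4. f(a, 0)  →  p(a)   [R1 at ε]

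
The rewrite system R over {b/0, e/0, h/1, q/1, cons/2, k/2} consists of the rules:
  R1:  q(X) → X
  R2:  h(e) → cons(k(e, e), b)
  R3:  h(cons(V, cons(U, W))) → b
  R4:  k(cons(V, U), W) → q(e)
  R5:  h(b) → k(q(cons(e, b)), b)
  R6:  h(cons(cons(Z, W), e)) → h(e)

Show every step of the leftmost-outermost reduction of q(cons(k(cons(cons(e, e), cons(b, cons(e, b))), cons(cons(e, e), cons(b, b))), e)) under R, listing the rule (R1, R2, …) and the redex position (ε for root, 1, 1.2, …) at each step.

cons(e, e)

1. q(cons(k(cons(cons(e, e), cons(b, cons(e, b))), cons(cons(e, e), cons(b, b))), e))  →  cons(k(cons(cons(e, e), cons(b, cons(e, b))), cons(cons(e, e), cons(b, b))), e)   [R1 at ε]
2. cons(k(cons(cons(e, e), cons(b, cons(e, b))), cons(cons(e, e), cons(b, b))), e)  →  cons(q(e), e)   [R4 at 1]
3. cons(q(e), e)  →  cons(e, e)   [R1 at 1]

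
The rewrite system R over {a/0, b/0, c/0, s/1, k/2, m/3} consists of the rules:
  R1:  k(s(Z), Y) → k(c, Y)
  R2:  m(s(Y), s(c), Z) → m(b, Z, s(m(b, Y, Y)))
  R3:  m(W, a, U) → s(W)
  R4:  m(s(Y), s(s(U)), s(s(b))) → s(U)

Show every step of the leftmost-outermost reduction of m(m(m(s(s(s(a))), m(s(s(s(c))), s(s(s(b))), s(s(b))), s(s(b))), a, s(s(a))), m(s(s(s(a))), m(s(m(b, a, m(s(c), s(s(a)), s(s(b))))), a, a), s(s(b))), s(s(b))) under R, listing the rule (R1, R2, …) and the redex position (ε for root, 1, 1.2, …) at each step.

1. m(m(m(s(s(s(a))), m(s(s(s(c))), s(s(s(b))), s(s(b))), s(s(b))), a, s(s(a))), m(s(s(s(a))), m(s(m(b, a, m(s(c), s(s(a)), s(s(b))))), a, a), s(s(b))), s(s(b)))  →  m(s(m(s(s(s(a))), m(s(s(s(c))), s(s(s(b))), s(s(b))), s(s(b)))), m(s(s(s(a))), m(s(m(b, a, m(s(c), s(s(a)), s(s(b))))), a, a), s(s(b))), s(s(b)))   [R3 at 1]
2. m(s(m(s(s(s(a))), m(s(s(s(c))), s(s(s(b))), s(s(b))), s(s(b)))), m(s(s(s(a))), m(s(m(b, a, m(s(c), s(s(a)), s(s(b))))), a, a), s(s(b))), s(s(b)))  →  m(s(m(s(s(s(a))), s(s(b)), s(s(b)))), m(s(s(s(a))), m(s(m(b, a, m(s(c), s(s(a)), s(s(b))))), a, a), s(s(b))), s(s(b)))   [R4 at 1.1.2]
3. m(s(m(s(s(s(a))), s(s(b)), s(s(b)))), m(s(s(s(a))), m(s(m(b, a, m(s(c), s(s(a)), s(s(b))))), a, a), s(s(b))), s(s(b)))  →  m(s(s(b)), m(s(s(s(a))), m(s(m(b, a, m(s(c), s(s(a)), s(s(b))))), a, a), s(s(b))), s(s(b)))   [R4 at 1.1]
4. m(s(s(b)), m(s(s(s(a))), m(s(m(b, a, m(s(c), s(s(a)), s(s(b))))), a, a), s(s(b))), s(s(b)))  →  m(s(s(b)), m(s(s(s(a))), s(s(m(b, a, m(s(c), s(s(a)), s(s(b)))))), s(s(b))), s(s(b)))   [R3 at 2.2]
5. m(s(s(b)), m(s(s(s(a))), s(s(m(b, a, m(s(c), s(s(a)), s(s(b)))))), s(s(b))), s(s(b)))  →  m(s(s(b)), s(m(b, a, m(s(c), s(s(a)), s(s(b))))), s(s(b)))   [R4 at 2]
6. m(s(s(b)), s(m(b, a, m(s(c), s(s(a)), s(s(b))))), s(s(b)))  →  m(s(s(b)), s(s(b)), s(s(b)))   [R3 at 2.1]
7. m(s(s(b)), s(s(b)), s(s(b)))  →  s(b)   [R4 at ε]

s(b)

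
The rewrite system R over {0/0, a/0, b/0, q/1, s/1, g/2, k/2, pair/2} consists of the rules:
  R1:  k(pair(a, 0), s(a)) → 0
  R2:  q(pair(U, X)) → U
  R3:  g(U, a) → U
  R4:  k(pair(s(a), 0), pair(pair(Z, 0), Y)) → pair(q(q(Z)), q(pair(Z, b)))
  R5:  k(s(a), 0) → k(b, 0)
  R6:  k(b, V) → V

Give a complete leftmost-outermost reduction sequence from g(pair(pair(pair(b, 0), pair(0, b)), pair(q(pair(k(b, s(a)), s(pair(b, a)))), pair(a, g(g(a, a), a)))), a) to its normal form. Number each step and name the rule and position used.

pair(pair(pair(b, 0), pair(0, b)), pair(s(a), pair(a, a)))

1. g(pair(pair(pair(b, 0), pair(0, b)), pair(q(pair(k(b, s(a)), s(pair(b, a)))), pair(a, g(g(a, a), a)))), a)  →  pair(pair(pair(b, 0), pair(0, b)), pair(q(pair(k(b, s(a)), s(pair(b, a)))), pair(a, g(g(a, a), a))))   [R3 at ε]
2. pair(pair(pair(b, 0), pair(0, b)), pair(q(pair(k(b, s(a)), s(pair(b, a)))), pair(a, g(g(a, a), a))))  →  pair(pair(pair(b, 0), pair(0, b)), pair(k(b, s(a)), pair(a, g(g(a, a), a))))   [R2 at 2.1]
3. pair(pair(pair(b, 0), pair(0, b)), pair(k(b, s(a)), pair(a, g(g(a, a), a))))  →  pair(pair(pair(b, 0), pair(0, b)), pair(s(a), pair(a, g(g(a, a), a))))   [R6 at 2.1]
4. pair(pair(pair(b, 0), pair(0, b)), pair(s(a), pair(a, g(g(a, a), a))))  →  pair(pair(pair(b, 0), pair(0, b)), pair(s(a), pair(a, g(a, a))))   [R3 at 2.2.2]
5. pair(pair(pair(b, 0), pair(0, b)), pair(s(a), pair(a, g(a, a))))  →  pair(pair(pair(b, 0), pair(0, b)), pair(s(a), pair(a, a)))   [R3 at 2.2.2]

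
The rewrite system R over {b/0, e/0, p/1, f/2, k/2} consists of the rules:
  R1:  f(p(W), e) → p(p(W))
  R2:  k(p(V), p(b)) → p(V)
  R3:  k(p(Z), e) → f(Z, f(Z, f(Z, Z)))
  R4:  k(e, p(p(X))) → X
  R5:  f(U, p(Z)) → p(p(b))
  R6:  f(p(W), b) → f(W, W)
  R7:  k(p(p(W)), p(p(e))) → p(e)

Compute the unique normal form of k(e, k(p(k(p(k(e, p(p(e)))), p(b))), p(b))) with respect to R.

e

1. k(e, k(p(k(p(k(e, p(p(e)))), p(b))), p(b)))  →  k(e, p(k(p(k(e, p(p(e)))), p(b))))   [R2 at 2]
2. k(e, p(k(p(k(e, p(p(e)))), p(b))))  →  k(e, p(p(k(e, p(p(e))))))   [R2 at 2.1]
3. k(e, p(p(k(e, p(p(e))))))  →  k(e, p(p(e)))   [R4 at ε]
4. k(e, p(p(e)))  →  e   [R4 at ε]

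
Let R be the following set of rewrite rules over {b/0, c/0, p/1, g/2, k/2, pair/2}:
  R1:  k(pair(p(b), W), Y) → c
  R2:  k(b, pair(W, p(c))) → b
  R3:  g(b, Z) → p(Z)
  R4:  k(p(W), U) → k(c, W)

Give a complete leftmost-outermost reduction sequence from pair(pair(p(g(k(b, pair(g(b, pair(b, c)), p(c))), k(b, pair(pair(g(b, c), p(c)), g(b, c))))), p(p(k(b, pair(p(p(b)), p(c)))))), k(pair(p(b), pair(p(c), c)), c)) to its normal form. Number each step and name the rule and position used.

pair(pair(p(p(b)), p(p(b))), c)

1. pair(pair(p(g(k(b, pair(g(b, pair(b, c)), p(c))), k(b, pair(pair(g(b, c), p(c)), g(b, c))))), p(p(k(b, pair(p(p(b)), p(c)))))), k(pair(p(b), pair(p(c), c)), c))  →  pair(pair(p(g(b, k(b, pair(pair(g(b, c), p(c)), g(b, c))))), p(p(k(b, pair(p(p(b)), p(c)))))), k(pair(p(b), pair(p(c), c)), c))   [R2 at 1.1.1.1]
2. pair(pair(p(g(b, k(b, pair(pair(g(b, c), p(c)), g(b, c))))), p(p(k(b, pair(p(p(b)), p(c)))))), k(pair(p(b), pair(p(c), c)), c))  →  pair(pair(p(p(k(b, pair(pair(g(b, c), p(c)), g(b, c))))), p(p(k(b, pair(p(p(b)), p(c)))))), k(pair(p(b), pair(p(c), c)), c))   [R3 at 1.1.1]
3. pair(pair(p(p(k(b, pair(pair(g(b, c), p(c)), g(b, c))))), p(p(k(b, pair(p(p(b)), p(c)))))), k(pair(p(b), pair(p(c), c)), c))  →  pair(pair(p(p(k(b, pair(pair(p(c), p(c)), g(b, c))))), p(p(k(b, pair(p(p(b)), p(c)))))), k(pair(p(b), pair(p(c), c)), c))   [R3 at 1.1.1.1.2.1.1]
4. pair(pair(p(p(k(b, pair(pair(p(c), p(c)), g(b, c))))), p(p(k(b, pair(p(p(b)), p(c)))))), k(pair(p(b), pair(p(c), c)), c))  →  pair(pair(p(p(k(b, pair(pair(p(c), p(c)), p(c))))), p(p(k(b, pair(p(p(b)), p(c)))))), k(pair(p(b), pair(p(c), c)), c))   [R3 at 1.1.1.1.2.2]
5. pair(pair(p(p(k(b, pair(pair(p(c), p(c)), p(c))))), p(p(k(b, pair(p(p(b)), p(c)))))), k(pair(p(b), pair(p(c), c)), c))  →  pair(pair(p(p(b)), p(p(k(b, pair(p(p(b)), p(c)))))), k(pair(p(b), pair(p(c), c)), c))   [R2 at 1.1.1.1]
6. pair(pair(p(p(b)), p(p(k(b, pair(p(p(b)), p(c)))))), k(pair(p(b), pair(p(c), c)), c))  →  pair(pair(p(p(b)), p(p(b))), k(pair(p(b), pair(p(c), c)), c))   [R2 at 1.2.1.1]
7. pair(pair(p(p(b)), p(p(b))), k(pair(p(b), pair(p(c), c)), c))  →  pair(pair(p(p(b)), p(p(b))), c)   [R1 at 2]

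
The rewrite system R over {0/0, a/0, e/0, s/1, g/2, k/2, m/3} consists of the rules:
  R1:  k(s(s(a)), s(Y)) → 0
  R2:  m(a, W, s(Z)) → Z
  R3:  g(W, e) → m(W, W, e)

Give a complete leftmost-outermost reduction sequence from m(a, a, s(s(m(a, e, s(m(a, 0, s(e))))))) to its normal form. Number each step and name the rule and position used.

s(e)

1. m(a, a, s(s(m(a, e, s(m(a, 0, s(e)))))))  →  s(m(a, e, s(m(a, 0, s(e)))))   [R2 at ε]
2. s(m(a, e, s(m(a, 0, s(e)))))  →  s(m(a, 0, s(e)))   [R2 at 1]
3. s(m(a, 0, s(e)))  →  s(e)   [R2 at 1]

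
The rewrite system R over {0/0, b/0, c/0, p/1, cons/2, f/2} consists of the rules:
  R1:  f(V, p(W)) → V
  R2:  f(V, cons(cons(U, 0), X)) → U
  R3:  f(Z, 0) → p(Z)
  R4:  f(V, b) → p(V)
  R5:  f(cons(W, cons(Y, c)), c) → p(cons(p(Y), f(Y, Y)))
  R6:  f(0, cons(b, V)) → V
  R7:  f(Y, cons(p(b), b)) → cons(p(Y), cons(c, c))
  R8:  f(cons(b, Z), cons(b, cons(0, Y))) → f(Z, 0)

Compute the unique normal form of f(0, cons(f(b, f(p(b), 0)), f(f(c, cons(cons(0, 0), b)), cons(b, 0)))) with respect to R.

0

1. f(0, cons(f(b, f(p(b), 0)), f(f(c, cons(cons(0, 0), b)), cons(b, 0))))  →  f(0, cons(f(b, p(p(b))), f(f(c, cons(cons(0, 0), b)), cons(b, 0))))   [R3 at 2.1.2]
2. f(0, cons(f(b, p(p(b))), f(f(c, cons(cons(0, 0), b)), cons(b, 0))))  →  f(0, cons(b, f(f(c, cons(cons(0, 0), b)), cons(b, 0))))   [R1 at 2.1]
3. f(0, cons(b, f(f(c, cons(cons(0, 0), b)), cons(b, 0))))  →  f(f(c, cons(cons(0, 0), b)), cons(b, 0))   [R6 at ε]
4. f(f(c, cons(cons(0, 0), b)), cons(b, 0))  →  f(0, cons(b, 0))   [R2 at 1]
5. f(0, cons(b, 0))  →  0   [R6 at ε]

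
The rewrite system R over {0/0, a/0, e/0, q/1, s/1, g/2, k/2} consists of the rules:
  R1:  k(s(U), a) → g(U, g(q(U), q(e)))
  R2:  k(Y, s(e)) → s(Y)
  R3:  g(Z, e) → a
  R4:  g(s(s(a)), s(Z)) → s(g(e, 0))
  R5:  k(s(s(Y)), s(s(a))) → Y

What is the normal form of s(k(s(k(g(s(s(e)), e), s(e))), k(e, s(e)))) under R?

1. s(k(s(k(g(s(s(e)), e), s(e))), k(e, s(e))))  →  s(k(s(s(g(s(s(e)), e))), k(e, s(e))))   [R2 at 1.1.1]
2. s(k(s(s(g(s(s(e)), e))), k(e, s(e))))  →  s(k(s(s(a)), k(e, s(e))))   [R3 at 1.1.1.1]
3. s(k(s(s(a)), k(e, s(e))))  →  s(k(s(s(a)), s(e)))   [R2 at 1.2]
4. s(k(s(s(a)), s(e)))  →  s(s(s(s(a))))   [R2 at 1]

s(s(s(s(a))))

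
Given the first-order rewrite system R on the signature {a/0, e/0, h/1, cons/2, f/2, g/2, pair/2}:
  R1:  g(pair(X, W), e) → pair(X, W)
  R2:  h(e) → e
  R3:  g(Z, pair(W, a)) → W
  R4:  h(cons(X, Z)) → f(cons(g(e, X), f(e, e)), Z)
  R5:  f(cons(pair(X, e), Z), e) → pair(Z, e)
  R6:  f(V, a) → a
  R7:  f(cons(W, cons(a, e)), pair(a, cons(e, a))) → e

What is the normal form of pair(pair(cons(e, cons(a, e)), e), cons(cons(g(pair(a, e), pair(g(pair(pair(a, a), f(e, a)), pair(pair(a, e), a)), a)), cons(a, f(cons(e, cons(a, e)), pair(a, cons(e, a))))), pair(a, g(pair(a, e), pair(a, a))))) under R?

pair(pair(cons(e, cons(a, e)), e), cons(cons(pair(a, e), cons(a, e)), pair(a, a)))

1. pair(pair(cons(e, cons(a, e)), e), cons(cons(g(pair(a, e), pair(g(pair(pair(a, a), f(e, a)), pair(pair(a, e), a)), a)), cons(a, f(cons(e, cons(a, e)), pair(a, cons(e, a))))), pair(a, g(pair(a, e), pair(a, a)))))  →  pair(pair(cons(e, cons(a, e)), e), cons(cons(g(pair(pair(a, a), f(e, a)), pair(pair(a, e), a)), cons(a, f(cons(e, cons(a, e)), pair(a, cons(e, a))))), pair(a, g(pair(a, e), pair(a, a)))))   [R3 at 2.1.1]
2. pair(pair(cons(e, cons(a, e)), e), cons(cons(g(pair(pair(a, a), f(e, a)), pair(pair(a, e), a)), cons(a, f(cons(e, cons(a, e)), pair(a, cons(e, a))))), pair(a, g(pair(a, e), pair(a, a)))))  →  pair(pair(cons(e, cons(a, e)), e), cons(cons(pair(a, e), cons(a, f(cons(e, cons(a, e)), pair(a, cons(e, a))))), pair(a, g(pair(a, e), pair(a, a)))))   [R3 at 2.1.1]
3. pair(pair(cons(e, cons(a, e)), e), cons(cons(pair(a, e), cons(a, f(cons(e, cons(a, e)), pair(a, cons(e, a))))), pair(a, g(pair(a, e), pair(a, a)))))  →  pair(pair(cons(e, cons(a, e)), e), cons(cons(pair(a, e), cons(a, e)), pair(a, g(pair(a, e), pair(a, a)))))   [R7 at 2.1.2.2]
4. pair(pair(cons(e, cons(a, e)), e), cons(cons(pair(a, e), cons(a, e)), pair(a, g(pair(a, e), pair(a, a)))))  →  pair(pair(cons(e, cons(a, e)), e), cons(cons(pair(a, e), cons(a, e)), pair(a, a)))   [R3 at 2.2.2]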